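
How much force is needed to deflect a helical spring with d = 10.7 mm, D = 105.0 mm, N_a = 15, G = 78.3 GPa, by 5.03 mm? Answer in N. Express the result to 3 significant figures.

37.2 N

k = Gd⁴/(8D³N_a) = (78.3×10³)(10.7⁴)/(8·105.0³·15) = 7.3884 N/mm
F = k·δ = 7.3884 × 5.03 = 37.163 N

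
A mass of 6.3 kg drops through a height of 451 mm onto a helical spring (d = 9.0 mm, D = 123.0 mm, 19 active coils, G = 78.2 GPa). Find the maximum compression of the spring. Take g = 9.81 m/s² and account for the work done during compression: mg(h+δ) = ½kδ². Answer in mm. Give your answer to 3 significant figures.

k = Gd⁴/(8D³N_a) = (78.2×10³)(9.0⁴)/(8·123.0³·19) = 1.8139 N/mm
W = mg = 6.3 × 9.81 = 61.803 N
½kδ² − Wδ − Wh = 0 → δ = (W + √(W² + 2kWh))/k
δ = (61.803 + √(3819.6 + 101119))/1.8139 = (61.803 + 323.94)/1.8139 = 212.66 mm

213 mm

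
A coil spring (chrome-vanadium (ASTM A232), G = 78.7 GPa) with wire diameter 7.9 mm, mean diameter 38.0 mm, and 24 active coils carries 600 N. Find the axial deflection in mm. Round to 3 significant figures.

20.6 mm

k = Gd⁴/(8D³N_a) = (78.7×10³)(7.9⁴)/(8·38.0³·24) = 29.096 N/mm
δ = F/k = 600 / 29.096 = 20.621 mm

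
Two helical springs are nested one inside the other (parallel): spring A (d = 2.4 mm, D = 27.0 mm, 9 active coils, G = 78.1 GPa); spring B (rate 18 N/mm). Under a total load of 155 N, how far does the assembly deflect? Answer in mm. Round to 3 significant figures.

k_A = Gd⁴/(8D³N_a) = (78.1×10³)(2.4⁴)/(8·27.0³·9) = 1.8284 N/mm
Parallel: k_eq = 1.8284 + 18 = 19.828 N/mm
δ = F/k_eq = 155/19.828 = 7.8171 mm

7.82 mm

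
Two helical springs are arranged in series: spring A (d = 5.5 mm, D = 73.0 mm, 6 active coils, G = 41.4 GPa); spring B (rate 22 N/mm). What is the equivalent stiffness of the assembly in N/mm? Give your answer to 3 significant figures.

k_A = Gd⁴/(8D³N_a) = (41.4×10³)(5.5⁴)/(8·73.0³·6) = 2.0288 N/mm
Series: 1/k_eq = 1/2.0288 + 1/22 = 0.53835; k_eq = 1.8575 N/mm

1.86 N/mm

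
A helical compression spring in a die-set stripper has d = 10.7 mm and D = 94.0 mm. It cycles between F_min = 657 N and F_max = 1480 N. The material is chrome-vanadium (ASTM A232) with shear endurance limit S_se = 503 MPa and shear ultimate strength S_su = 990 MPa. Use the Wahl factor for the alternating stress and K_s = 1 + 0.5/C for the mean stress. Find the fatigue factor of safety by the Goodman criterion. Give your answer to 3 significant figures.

2.44

C = D/d = 94.0/10.7 = 8.7850; K_W = (4C−1)/(4C−4)+0.615/C = 1.1663; K_s = 1+0.5/C = 1.0569
F_a = (F_max−F_min)/2 = 411.5 N; F_m = (F_max+F_min)/2 = 1068.5 N
τ_a = K_W·8F_aD/(πd³) = 1.1663 × 80.406 = 93.781 MPa
τ_m = K_s·8F_mD/(πd³) = 1.0569 × 208.78 = 220.66 MPa
Goodman: 1/n_f = τ_a/S_se + τ_m/S_su = 93.781/503 + 220.66/990 = 0.18644 + 0.22289 = 0.40934
n_f = 1/0.40934 = 2.443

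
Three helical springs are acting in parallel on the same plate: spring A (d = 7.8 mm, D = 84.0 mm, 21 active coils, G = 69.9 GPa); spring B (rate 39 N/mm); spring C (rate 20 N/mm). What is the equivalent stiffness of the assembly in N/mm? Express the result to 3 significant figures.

61.6 N/mm

k_A = Gd⁴/(8D³N_a) = (69.9×10³)(7.8⁴)/(8·84.0³·21) = 2.5984 N/mm
Parallel: k_eq = 2.5984 + 39 + 20 = 61.598 N/mm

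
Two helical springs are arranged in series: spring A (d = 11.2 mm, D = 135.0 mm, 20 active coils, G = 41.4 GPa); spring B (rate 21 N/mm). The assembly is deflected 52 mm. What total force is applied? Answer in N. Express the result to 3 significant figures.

79.8 N

k_A = Gd⁴/(8D³N_a) = (41.4×10³)(11.2⁴)/(8·135.0³·20) = 1.6548 N/mm
Series: 1/k_eq = 1/1.6548 + 1/21 = 0.65191; k_eq = 1.5339 N/mm
F = k_eq·δ = 1.5339·52 = 79.765 N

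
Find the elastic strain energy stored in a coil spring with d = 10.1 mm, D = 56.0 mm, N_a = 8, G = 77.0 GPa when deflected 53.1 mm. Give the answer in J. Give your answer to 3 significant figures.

k = Gd⁴/(8D³N_a) = (77.0×10³)(10.1⁴)/(8·56.0³·8) = 71.291 N/mm
U = ½kδ² = 0.5 × 71.291 × 53.1² = 1.0051e+05 N·mm = 100.51 J

101 J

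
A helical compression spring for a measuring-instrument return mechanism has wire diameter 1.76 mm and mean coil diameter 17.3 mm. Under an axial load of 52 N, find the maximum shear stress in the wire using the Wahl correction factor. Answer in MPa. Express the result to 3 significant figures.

Spring index C = D/d = 17.3/1.76 = 9.8295
K_W = (4C−1)/(4C−4) + 0.615/C = 38.318/35.318 + 0.0626 = 1.1475
τ₀ = 8FD/(πd³) = 8·52·17.3/(π·1.76³) = 7196.8/17.127 = 420.2 MPa
τ_max = K·τ₀ = 1.1475 × 420.2 = 482.18 MPa

482 MPa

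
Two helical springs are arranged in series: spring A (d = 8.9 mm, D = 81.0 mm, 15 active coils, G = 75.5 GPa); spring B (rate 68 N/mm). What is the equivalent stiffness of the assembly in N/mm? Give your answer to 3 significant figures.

6.70 N/mm

k_A = Gd⁴/(8D³N_a) = (75.5×10³)(8.9⁴)/(8·81.0³·15) = 7.428 N/mm
Series: 1/k_eq = 1/7.428 + 1/68 = 0.14933; k_eq = 6.6965 N/mm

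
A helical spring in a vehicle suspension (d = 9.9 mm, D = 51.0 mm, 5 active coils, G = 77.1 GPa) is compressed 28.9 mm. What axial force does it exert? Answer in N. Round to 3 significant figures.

4030 N

k = Gd⁴/(8D³N_a) = (77.1×10³)(9.9⁴)/(8·51.0³·5) = 139.58 N/mm
F = k·δ = 139.58 × 28.9 = 4033.9 N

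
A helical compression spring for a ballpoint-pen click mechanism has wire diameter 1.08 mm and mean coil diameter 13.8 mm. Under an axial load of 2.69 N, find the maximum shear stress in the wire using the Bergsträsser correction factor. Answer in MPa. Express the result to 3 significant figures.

82.8 MPa

Spring index C = D/d = 13.8/1.08 = 12.7778
K_B = (4C+2)/(4C−3) = 53.111/48.111 = 1.1039
τ₀ = 8FD/(πd³) = 8·2.69·13.8/(π·1.08³) = 296.976/3.9575 = 75.041 MPa
τ_max = K·τ₀ = 1.1039 × 75.041 = 82.84 MPa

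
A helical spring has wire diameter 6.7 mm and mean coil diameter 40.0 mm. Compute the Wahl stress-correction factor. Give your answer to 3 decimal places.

1.254

C = D/d = 40.0/6.7 = 5.9701
K_W = (4C−1)/(4C−4) + 0.615/C = 22.881/19.881 + 0.1030 = 1.2539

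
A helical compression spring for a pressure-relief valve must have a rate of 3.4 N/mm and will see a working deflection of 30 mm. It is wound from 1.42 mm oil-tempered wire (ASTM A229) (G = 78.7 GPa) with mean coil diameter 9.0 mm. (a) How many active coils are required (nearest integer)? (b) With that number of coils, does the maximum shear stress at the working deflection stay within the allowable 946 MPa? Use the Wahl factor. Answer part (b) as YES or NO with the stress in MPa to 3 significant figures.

(a) 16 coils; (b) NO, τ_max = 1020 MPa

N_a = Gd⁴/(8D³k) = (78.7×10³)(1.42⁴)/(8·9.0³·3.4) = 16.14 → N_a = 16
Actual rate k = Gd⁴/(8D³·16) = 3.4292 N/mm
Working load F = kδ = 3.4292·30 = 102.88 N
C = 9.0/1.42 = 6.3380; K_W = (4C−1)/(4C−4)+0.615/C = 1.2375
τ_max = K_W·8FD/(πd³) = 1.2375·823.44 = 1019 MPa
τ_max > 946 MPa → exceeds allowable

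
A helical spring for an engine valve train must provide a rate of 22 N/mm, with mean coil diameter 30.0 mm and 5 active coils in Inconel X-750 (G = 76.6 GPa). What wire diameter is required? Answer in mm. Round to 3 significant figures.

d = (8D³N_a·k / G)^(1/4) = (8·30.0³·5·22 / (76.6×10³))^0.25
  = (310.18)^0.25 = 4.1967 mm

4.20 mm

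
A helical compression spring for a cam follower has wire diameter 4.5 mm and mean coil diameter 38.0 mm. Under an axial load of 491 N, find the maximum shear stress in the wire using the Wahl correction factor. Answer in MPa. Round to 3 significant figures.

Spring index C = D/d = 38.0/4.5 = 8.4444
K_W = (4C−1)/(4C−4) + 0.615/C = 32.778/29.778 + 0.0728 = 1.1736
τ₀ = 8FD/(πd³) = 8·491·38.0/(π·4.5³) = 149264/286.28 = 521.4 MPa
τ_max = K·τ₀ = 1.1736 × 521.4 = 611.9 MPa

612 MPa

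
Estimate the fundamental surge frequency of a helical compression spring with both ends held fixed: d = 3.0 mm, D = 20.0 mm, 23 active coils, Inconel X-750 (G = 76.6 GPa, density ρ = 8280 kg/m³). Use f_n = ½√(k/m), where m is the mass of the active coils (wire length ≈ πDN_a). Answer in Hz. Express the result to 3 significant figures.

112 Hz

k = Gd⁴/(8D³N_a) = (76.6×10³)(3.0⁴)/(8·20.0³·23) = 4.2151 N/mm = 4215.1 N/m
Wire length L = πDN_a = π·20.0·23 = 1445.1 mm
m = ρ·(πd²/4)·L = 8280 × 7.0686×10⁻⁶ m² × 1.4451 m = 0.084581 kg
f_n = ½√(k/m) = 0.5·√(4215.1/0.084581) = 0.5·√(49835) = 111.62 Hz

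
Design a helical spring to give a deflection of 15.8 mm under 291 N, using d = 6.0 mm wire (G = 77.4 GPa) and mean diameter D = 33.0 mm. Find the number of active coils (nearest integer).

19

Required rate k = F/δ = 291/15.8 = 18.418 N/mm
N_a = Gd⁴/(8D³k) = (77.4×10³ × 6.0⁴)/(8 × 33.0³ × 18.418)
    = 1.0031e+08 / 5.29502e+06 = 18.94 → 19 coils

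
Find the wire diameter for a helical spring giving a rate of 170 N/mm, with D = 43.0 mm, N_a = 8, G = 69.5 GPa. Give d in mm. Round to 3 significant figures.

10.6 mm

d = (8D³N_a·k / G)^(1/4) = (8·43.0³·8·170 / (69.5×10³))^0.25
  = (12447)^0.25 = 10.5624 mm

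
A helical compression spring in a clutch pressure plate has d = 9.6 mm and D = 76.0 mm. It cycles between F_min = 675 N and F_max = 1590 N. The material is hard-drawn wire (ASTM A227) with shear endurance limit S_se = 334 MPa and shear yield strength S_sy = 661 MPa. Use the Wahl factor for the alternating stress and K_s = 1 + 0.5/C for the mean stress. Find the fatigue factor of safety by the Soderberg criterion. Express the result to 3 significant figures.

1.33

C = D/d = 76.0/9.6 = 7.9167; K_W = (4C−1)/(4C−4)+0.615/C = 1.1861; K_s = 1+0.5/C = 1.0632
F_a = (F_max−F_min)/2 = 457.5 N; F_m = (F_max+F_min)/2 = 1132.5 N
τ_a = K_W·8F_aD/(πd³) = 1.1861 × 100.08 = 118.7 MPa
τ_m = K_s·8F_mD/(πd³) = 1.0632 × 247.73 = 263.38 MPa
Soderberg: 1/n_f = τ_a/S_se + τ_m/S_sy = 118.7/334 + 263.38/661 = 0.35540 + 0.39845 = 0.75385
n_f = 1/0.75385 = 1.327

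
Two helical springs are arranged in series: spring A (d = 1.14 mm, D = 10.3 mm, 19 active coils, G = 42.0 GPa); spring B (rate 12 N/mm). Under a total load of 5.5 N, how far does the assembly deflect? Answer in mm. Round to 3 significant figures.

13.3 mm

k_A = Gd⁴/(8D³N_a) = (42.0×10³)(1.14⁴)/(8·10.3³·19) = 0.42708 N/mm
Series: 1/k_eq = 1/0.42708 + 1/12 = 2.4248; k_eq = 0.41241 N/mm
δ = F/k_eq = 5.5/0.41241 = 13.336 mm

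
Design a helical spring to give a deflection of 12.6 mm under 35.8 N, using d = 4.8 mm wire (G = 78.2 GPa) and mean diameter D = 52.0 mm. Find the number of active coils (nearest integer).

13

Required rate k = F/δ = 35.8/12.6 = 2.8413 N/mm
N_a = Gd⁴/(8D³k) = (78.2×10³ × 4.8⁴)/(8 × 52.0³ × 2.8413)
    = 4.15118e+07 / 3.19604e+06 = 12.99 → 13 coils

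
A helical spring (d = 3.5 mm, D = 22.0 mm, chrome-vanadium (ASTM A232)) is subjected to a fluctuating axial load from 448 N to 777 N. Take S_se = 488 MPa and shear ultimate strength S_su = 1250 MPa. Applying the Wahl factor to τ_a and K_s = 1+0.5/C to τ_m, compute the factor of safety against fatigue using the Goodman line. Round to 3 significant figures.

C = D/d = 22.0/3.5 = 6.2857; K_W = (4C−1)/(4C−4)+0.615/C = 1.2397; K_s = 1+0.5/C = 1.0795
F_a = (F_max−F_min)/2 = 164.5 N; F_m = (F_max+F_min)/2 = 612.5 N
τ_a = K_W·8F_aD/(πd³) = 1.2397 × 214.94 = 266.47 MPa
τ_m = K_s·8F_mD/(πd³) = 1.0795 × 800.32 = 863.98 MPa
Goodman: 1/n_f = τ_a/S_se + τ_m/S_su = 266.47/488 + 863.98/1250 = 0.54605 + 0.69119 = 1.2372
n_f = 1/1.2372 = 0.8083

0.808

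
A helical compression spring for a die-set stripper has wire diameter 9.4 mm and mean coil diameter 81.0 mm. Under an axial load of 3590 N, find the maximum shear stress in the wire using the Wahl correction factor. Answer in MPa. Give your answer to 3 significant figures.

1040 MPa

Spring index C = D/d = 81.0/9.4 = 8.6170
K_W = (4C−1)/(4C−4) + 0.615/C = 33.468/30.468 + 0.0714 = 1.1698
τ₀ = 8FD/(πd³) = 8·3590·81.0/(π·9.4³) = 2.32632e+06/2609.4 = 891.53 MPa
τ_max = K·τ₀ = 1.1698 × 891.53 = 1042.9 MPa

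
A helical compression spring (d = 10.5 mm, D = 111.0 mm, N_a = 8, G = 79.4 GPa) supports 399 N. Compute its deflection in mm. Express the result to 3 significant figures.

36.2 mm

k = Gd⁴/(8D³N_a) = (79.4×10³)(10.5⁴)/(8·111.0³·8) = 11.026 N/mm
δ = F/k = 399 / 11.026 = 36.186 mm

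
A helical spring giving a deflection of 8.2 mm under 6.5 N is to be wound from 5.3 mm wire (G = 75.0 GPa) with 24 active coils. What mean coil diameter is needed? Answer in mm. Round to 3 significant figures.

73.0 mm

Required rate k = F/δ = 6.5/8.2 = 0.79268 N/mm
D = (Gd⁴/(8N_a·k))^(1/3) = (75.0×10³·5.3⁴/(8·24·0.79268))^(1/3)
  = (388834)^(1/3) = 72.9885 mm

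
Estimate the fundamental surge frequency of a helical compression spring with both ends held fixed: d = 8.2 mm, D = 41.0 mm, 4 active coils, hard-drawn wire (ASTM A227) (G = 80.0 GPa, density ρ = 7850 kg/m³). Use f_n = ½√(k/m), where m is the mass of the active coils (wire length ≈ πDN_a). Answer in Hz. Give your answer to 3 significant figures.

438 Hz

k = Gd⁴/(8D³N_a) = (80.0×10³)(8.2⁴)/(8·41.0³·4) = 164 N/mm = 1.64e+05 N/m
Wire length L = πDN_a = π·41.0·4 = 515.22 mm
m = ρ·(πd²/4)·L = 7850 × 52.81×10⁻⁶ m² × 0.51522 m = 0.21359 kg
f_n = ½√(k/m) = 0.5·√(1.64e+05/0.21359) = 0.5·√(7.6783e+05) = 438.13 Hz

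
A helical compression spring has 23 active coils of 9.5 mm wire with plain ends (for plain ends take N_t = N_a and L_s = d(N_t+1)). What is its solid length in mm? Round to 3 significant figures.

228 mm

plain ends: N_t = N_a = 23
L_s = d·(N_t+1) = 9.5 × 24 = 228 mm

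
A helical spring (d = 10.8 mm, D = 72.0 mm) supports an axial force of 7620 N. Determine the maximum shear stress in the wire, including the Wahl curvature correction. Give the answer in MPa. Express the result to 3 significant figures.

1360 MPa

Spring index C = D/d = 72.0/10.8 = 6.6667
K_W = (4C−1)/(4C−4) + 0.615/C = 25.667/22.667 + 0.0923 = 1.2246
τ₀ = 8FD/(πd³) = 8·7620·72.0/(π·10.8³) = 4.38912e+06/3957.5 = 1109.1 MPa
τ_max = K·τ₀ = 1.2246 × 1109.1 = 1358.2 MPa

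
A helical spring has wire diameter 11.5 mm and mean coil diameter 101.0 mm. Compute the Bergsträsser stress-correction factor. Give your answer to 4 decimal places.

1.1556

C = D/d = 101.0/11.5 = 8.7826
K_B = (4C+2)/(4C−3) = 37.130/32.130 = 1.1556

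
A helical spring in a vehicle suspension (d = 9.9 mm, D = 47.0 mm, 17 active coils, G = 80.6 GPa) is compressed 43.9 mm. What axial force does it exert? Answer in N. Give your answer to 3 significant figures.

2410 N

k = Gd⁴/(8D³N_a) = (80.6×10³)(9.9⁴)/(8·47.0³·17) = 54.833 N/mm
F = k·δ = 54.833 × 43.9 = 2407.2 N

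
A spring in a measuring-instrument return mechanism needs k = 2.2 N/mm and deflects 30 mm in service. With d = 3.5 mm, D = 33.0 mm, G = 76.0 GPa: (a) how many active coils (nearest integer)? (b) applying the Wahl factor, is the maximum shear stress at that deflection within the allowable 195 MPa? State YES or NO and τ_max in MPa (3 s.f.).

N_a = Gd⁴/(8D³k) = (76.0×10³)(3.5⁴)/(8·33.0³·2.2) = 18.03 → N_a = 18
Actual rate k = Gd⁴/(8D³·18) = 2.2038 N/mm
Working load F = kδ = 2.2038·30 = 66.115 N
C = 33.0/3.5 = 9.4286; K_W = (4C−1)/(4C−4)+0.615/C = 1.1542
τ_max = K_W·8FD/(πd³) = 1.1542·129.58 = 149.57 MPa
τ_max ≤ 195 MPa → acceptable

(a) 18 coils; (b) YES, τ_max = 150 MPa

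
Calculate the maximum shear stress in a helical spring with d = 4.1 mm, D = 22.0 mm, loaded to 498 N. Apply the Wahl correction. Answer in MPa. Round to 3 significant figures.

Spring index C = D/d = 22.0/4.1 = 5.3659
K_W = (4C−1)/(4C−4) + 0.615/C = 20.463/17.463 + 0.1146 = 1.2864
τ₀ = 8FD/(πd³) = 8·498·22.0/(π·4.1³) = 87648/216.52 = 404.8 MPa
τ_max = K·τ₀ = 1.2864 × 404.8 = 520.74 MPa

521 MPa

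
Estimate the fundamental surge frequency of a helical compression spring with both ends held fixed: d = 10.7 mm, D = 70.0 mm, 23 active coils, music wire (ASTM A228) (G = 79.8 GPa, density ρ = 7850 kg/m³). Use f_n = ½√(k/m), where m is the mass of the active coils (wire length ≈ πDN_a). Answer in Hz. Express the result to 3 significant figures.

34.1 Hz

k = Gd⁴/(8D³N_a) = (79.8×10³)(10.7⁴)/(8·70.0³·23) = 16.574 N/mm = 16574 N/m
Wire length L = πDN_a = π·70.0·23 = 5058 mm
m = ρ·(πd²/4)·L = 7850 × 89.92×10⁻⁶ m² × 5.058 m = 3.5703 kg
f_n = ½√(k/m) = 0.5·√(16574/3.5703) = 0.5·√(4642.2) = 34.067 Hz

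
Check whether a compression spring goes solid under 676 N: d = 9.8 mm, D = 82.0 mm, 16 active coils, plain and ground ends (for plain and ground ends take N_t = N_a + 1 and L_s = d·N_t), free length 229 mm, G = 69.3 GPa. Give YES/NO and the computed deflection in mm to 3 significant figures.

k = Gd⁴/(8D³N_a) = (69.3×10³)(9.8⁴)/(8·82.0³·16) = 9.057 N/mm
N_t = 17; L_s = 9.8·17 = 166.6 mm; δ_solid = L₀ − L_s = 229 − 166.6 = 62.4 mm
δ = F/k = 676/9.057 = 74.638 mm
δ ≥ δ_solid → spring goes solid

YES, δ = 74.6 mm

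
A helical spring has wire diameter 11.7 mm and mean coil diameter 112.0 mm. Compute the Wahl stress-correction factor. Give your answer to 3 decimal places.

1.152

C = D/d = 112.0/11.7 = 9.5726
K_W = (4C−1)/(4C−4) + 0.615/C = 37.291/34.291 + 0.0642 = 1.1517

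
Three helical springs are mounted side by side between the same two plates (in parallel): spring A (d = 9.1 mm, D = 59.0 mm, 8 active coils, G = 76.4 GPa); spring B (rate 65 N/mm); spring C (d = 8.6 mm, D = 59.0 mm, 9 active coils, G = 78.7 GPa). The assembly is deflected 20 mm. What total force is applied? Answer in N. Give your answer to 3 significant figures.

k_A = Gd⁴/(8D³N_a) = (76.4×10³)(9.1⁴)/(8·59.0³·8) = 39.859 N/mm
k_C = Gd⁴/(8D³N_a) = (78.7×10³)(8.6⁴)/(8·59.0³·9) = 29.113 N/mm
Parallel: k_eq = 39.859 + 65 + 29.113 = 133.97 N/mm
F = k_eq·δ = 133.97·20 = 2679.4 N

2680 N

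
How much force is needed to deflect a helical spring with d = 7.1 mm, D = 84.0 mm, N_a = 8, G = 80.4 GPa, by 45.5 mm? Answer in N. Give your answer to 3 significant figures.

k = Gd⁴/(8D³N_a) = (80.4×10³)(7.1⁴)/(8·84.0³·8) = 5.3861 N/mm
F = k·δ = 5.3861 × 45.5 = 245.07 N

245 N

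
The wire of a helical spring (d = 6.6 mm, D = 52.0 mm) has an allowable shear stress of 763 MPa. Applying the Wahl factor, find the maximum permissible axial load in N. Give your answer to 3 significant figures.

C = D/d = 52.0/6.6 = 7.8788
K_W = (4C−1)/(4C−4) + 0.615/C = 30.515/27.515 + 0.0781 = 1.1871
τ_max = K·8FD/(πd³) → F_max = τ_allow·πd³/(8DK)
F_max = 763·π·6.6³/(8·52.0·1.1871) = 6.8914e+05/493.83 = 1395.5 N

1400 N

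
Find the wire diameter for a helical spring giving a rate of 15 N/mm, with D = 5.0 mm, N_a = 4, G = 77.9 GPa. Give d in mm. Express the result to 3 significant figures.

0.937 mm

d = (8D³N_a·k / G)^(1/4) = (8·5.0³·4·15 / (77.9×10³))^0.25
  = (0.77022)^0.25 = 0.9368 mm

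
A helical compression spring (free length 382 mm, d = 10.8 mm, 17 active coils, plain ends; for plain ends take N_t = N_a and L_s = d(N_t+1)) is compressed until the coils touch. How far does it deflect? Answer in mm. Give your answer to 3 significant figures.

188 mm

N_t = 17; L_s = 10.8·18 = 194.4 mm
δ_solid = L₀ − L_s = 382 − 194.4 = 187.6 mm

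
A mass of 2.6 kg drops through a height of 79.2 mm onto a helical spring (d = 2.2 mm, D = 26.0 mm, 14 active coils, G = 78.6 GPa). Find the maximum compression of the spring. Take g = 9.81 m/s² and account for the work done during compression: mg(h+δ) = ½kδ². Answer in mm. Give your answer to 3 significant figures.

k = Gd⁴/(8D³N_a) = (78.6×10³)(2.2⁴)/(8·26.0³·14) = 0.93535 N/mm
W = mg = 2.6 × 9.81 = 25.506 N
½kδ² − Wδ − Wh = 0 → δ = (W + √(W² + 2kWh))/k
δ = (25.506 + √(650.56 + 3778.96))/0.93535 = (25.506 + 66.555)/0.93535 = 98.423 mm

98.4 mm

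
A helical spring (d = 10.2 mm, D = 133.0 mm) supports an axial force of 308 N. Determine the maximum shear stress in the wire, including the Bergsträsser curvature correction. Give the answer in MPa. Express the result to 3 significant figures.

Spring index C = D/d = 133.0/10.2 = 13.0392
K_B = (4C+2)/(4C−3) = 54.157/49.157 = 1.1017
τ₀ = 8FD/(πd³) = 8·308·133.0/(π·10.2³) = 327712/3333.9 = 98.297 MPa
τ_max = K·τ₀ = 1.1017 × 98.297 = 108.3 MPa

108 MPa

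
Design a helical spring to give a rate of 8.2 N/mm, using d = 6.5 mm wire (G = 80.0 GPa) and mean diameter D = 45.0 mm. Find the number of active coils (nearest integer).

24

N_a = Gd⁴/(8D³k) = (80.0×10³ × 6.5⁴)/(8 × 45.0³ × 8.2)
    = 1.42805e+08 / 5.9778e+06 = 23.89 → 24 coils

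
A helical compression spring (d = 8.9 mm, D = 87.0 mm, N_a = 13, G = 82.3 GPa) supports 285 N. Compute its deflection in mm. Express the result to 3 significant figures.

37.8 mm

k = Gd⁴/(8D³N_a) = (82.3×10³)(8.9⁴)/(8·87.0³·13) = 7.54 N/mm
δ = F/k = 285 / 7.54 = 37.799 mm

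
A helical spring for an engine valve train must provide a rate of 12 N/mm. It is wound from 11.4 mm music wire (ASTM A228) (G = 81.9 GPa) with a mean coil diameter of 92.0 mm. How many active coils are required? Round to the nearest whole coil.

19

N_a = Gd⁴/(8D³k) = (81.9×10³ × 11.4⁴)/(8 × 92.0³ × 12)
    = 1.38326e+09 / 7.4754e+07 = 18.5 → 19 coils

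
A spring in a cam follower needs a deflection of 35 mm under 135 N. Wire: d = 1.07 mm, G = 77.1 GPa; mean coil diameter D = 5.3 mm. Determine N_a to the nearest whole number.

22

Required rate k = F/δ = 135/35 = 3.8571 N/mm
N_a = Gd⁴/(8D³k) = (77.1×10³ × 1.07⁴)/(8 × 5.3³ × 3.8571)
    = 101062 / 4593.92 = 22 → 22 coils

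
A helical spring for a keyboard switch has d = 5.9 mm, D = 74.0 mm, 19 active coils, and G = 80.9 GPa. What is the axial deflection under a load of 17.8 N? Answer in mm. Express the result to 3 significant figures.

k = Gd⁴/(8D³N_a) = (80.9×10³)(5.9⁴)/(8·74.0³·19) = 1.5915 N/mm
δ = F/k = 17.8 / 1.5915 = 11.184 mm

11.2 mm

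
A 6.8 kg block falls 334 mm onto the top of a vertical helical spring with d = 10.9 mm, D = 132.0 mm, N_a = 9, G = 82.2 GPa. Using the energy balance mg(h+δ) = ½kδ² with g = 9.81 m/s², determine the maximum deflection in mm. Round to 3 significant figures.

k = Gd⁴/(8D³N_a) = (82.2×10³)(10.9⁴)/(8·132.0³·9) = 7.0069 N/mm
W = mg = 6.8 × 9.81 = 66.708 N
½kδ² − Wδ − Wh = 0 → δ = (W + √(W² + 2kWh))/k
δ = (66.708 + √(4450 + 312232))/7.0069 = (66.708 + 562.75)/7.0069 = 89.834 mm

89.8 mm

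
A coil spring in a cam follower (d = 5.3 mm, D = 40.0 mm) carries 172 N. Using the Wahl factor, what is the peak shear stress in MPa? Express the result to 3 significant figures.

141 MPa

Spring index C = D/d = 40.0/5.3 = 7.5472
K_W = (4C−1)/(4C−4) + 0.615/C = 29.189/26.189 + 0.0815 = 1.1960
τ₀ = 8FD/(πd³) = 8·172·40.0/(π·5.3³) = 55040/467.71 = 117.68 MPa
τ_max = K·τ₀ = 1.1960 × 117.68 = 140.75 MPa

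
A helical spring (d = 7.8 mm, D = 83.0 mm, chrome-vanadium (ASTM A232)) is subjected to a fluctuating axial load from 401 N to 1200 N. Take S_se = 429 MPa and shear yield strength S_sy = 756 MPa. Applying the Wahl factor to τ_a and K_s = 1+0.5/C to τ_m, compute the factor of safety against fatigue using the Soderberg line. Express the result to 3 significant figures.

1.04

C = D/d = 83.0/7.8 = 10.6410; K_W = (4C−1)/(4C−4)+0.615/C = 1.1356; K_s = 1+0.5/C = 1.0470
F_a = (F_max−F_min)/2 = 399.5 N; F_m = (F_max+F_min)/2 = 800.5 N
τ_a = K_W·8F_aD/(πd³) = 1.1356 × 177.93 = 202.06 MPa
τ_m = K_s·8F_mD/(πd³) = 1.0470 × 356.53 = 373.28 MPa
Soderberg: 1/n_f = τ_a/S_se + τ_m/S_sy = 202.06/429 + 373.28/756 = 0.47099 + 0.49376 = 0.96475
n_f = 1/0.96475 = 1.037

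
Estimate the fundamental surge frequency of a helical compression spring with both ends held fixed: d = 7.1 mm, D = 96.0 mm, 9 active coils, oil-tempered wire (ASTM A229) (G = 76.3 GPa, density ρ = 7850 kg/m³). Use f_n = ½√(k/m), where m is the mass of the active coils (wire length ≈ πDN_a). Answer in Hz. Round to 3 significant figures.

30.0 Hz

k = Gd⁴/(8D³N_a) = (76.3×10³)(7.1⁴)/(8·96.0³·9) = 3.0438 N/mm = 3043.8 N/m
Wire length L = πDN_a = π·96.0·9 = 2714.3 mm
m = ρ·(πd²/4)·L = 7850 × 39.592×10⁻⁶ m² × 2.7143 m = 0.84361 kg
f_n = ½√(k/m) = 0.5·√(3043.8/0.84361) = 0.5·√(3608) = 30.034 Hz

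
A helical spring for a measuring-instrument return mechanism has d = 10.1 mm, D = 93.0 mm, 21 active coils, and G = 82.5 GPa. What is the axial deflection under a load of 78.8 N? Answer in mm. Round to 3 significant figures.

k = Gd⁴/(8D³N_a) = (82.5×10³)(10.1⁴)/(8·93.0³·21) = 6.353 N/mm
δ = F/k = 78.8 / 6.353 = 12.404 mm

12.4 mm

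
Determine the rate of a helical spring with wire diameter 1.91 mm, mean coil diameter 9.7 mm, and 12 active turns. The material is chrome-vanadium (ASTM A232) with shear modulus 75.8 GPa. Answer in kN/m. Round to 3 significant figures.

k = Gd⁴/(8D³N_a) = (75.8×10³ × 1.91⁴) / (8 × 9.7³ × 12)
  = 1.00879e+06 / 87616.6 = 11.514 N/mm

11.5 kN/m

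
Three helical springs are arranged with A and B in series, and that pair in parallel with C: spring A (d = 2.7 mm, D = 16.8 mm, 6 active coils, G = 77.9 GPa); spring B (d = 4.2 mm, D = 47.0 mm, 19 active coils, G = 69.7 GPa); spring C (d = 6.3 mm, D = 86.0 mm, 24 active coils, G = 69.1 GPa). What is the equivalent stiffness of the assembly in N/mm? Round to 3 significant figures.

2.17 N/mm

k_A = Gd⁴/(8D³N_a) = (77.9×10³)(2.7⁴)/(8·16.8³·6) = 18.19 N/mm
k_B = Gd⁴/(8D³N_a) = (69.7×10³)(4.2⁴)/(8·47.0³·19) = 1.3743 N/mm
k_C = Gd⁴/(8D³N_a) = (69.1×10³)(6.3⁴)/(8·86.0³·24) = 0.89134 N/mm
Springs A,B series: k_AB = 1/(1/18.19+1/1.3743) = 1.2778 N/mm; parallel with C: k_eq = 1.2778+0.89134 = 2.1691 N/mm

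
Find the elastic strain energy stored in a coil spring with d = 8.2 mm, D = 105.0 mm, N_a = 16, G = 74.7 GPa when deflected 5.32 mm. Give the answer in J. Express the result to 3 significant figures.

k = Gd⁴/(8D³N_a) = (74.7×10³)(8.2⁴)/(8·105.0³·16) = 2.2793 N/mm
U = ½kδ² = 0.5 × 2.2793 × 5.32² = 32.255 N·mm = 0.032255 J

0.0323 J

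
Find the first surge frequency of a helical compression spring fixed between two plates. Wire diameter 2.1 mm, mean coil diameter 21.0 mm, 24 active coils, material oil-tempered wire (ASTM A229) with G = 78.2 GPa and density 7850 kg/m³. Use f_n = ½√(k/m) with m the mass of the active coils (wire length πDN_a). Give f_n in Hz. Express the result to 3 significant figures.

k = Gd⁴/(8D³N_a) = (78.2×10³)(2.1⁴)/(8·21.0³·24) = 0.85531 N/mm = 855.31 N/m
Wire length L = πDN_a = π·21.0·24 = 1583.4 mm
m = ρ·(πd²/4)·L = 7850 × 3.4636×10⁻⁶ m² × 1.5834 m = 0.043051 kg
f_n = ½√(k/m) = 0.5·√(855.31/0.043051) = 0.5·√(19868) = 70.476 Hz

70.5 Hz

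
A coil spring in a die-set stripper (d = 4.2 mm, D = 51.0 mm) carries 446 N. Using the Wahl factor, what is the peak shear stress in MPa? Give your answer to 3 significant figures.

Spring index C = D/d = 51.0/4.2 = 12.1429
K_W = (4C−1)/(4C−4) + 0.615/C = 47.571/44.571 + 0.0506 = 1.1180
τ₀ = 8FD/(πd³) = 8·446·51.0/(π·4.2³) = 181968/232.75 = 781.8 MPa
τ_max = K·τ₀ = 1.1180 × 781.8 = 874.02 MPa

874 MPa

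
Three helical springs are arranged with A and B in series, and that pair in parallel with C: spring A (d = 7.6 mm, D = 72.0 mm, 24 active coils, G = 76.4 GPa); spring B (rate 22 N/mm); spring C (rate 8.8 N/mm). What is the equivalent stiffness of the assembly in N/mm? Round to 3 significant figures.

11.9 N/mm

k_A = Gd⁴/(8D³N_a) = (76.4×10³)(7.6⁴)/(8·72.0³·24) = 3.5567 N/mm
Springs A,B series: k_AB = 1/(1/3.5567+1/22) = 3.0617 N/mm; parallel with C: k_eq = 3.0617+8.8 = 11.862 N/mm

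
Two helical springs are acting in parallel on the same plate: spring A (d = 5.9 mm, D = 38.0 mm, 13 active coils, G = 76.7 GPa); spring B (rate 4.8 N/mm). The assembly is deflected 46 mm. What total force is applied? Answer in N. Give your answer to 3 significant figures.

970 N

k_A = Gd⁴/(8D³N_a) = (76.7×10³)(5.9⁴)/(8·38.0³·13) = 16.286 N/mm
Parallel: k_eq = 16.286 + 4.8 = 21.086 N/mm
F = k_eq·δ = 21.086·46 = 969.96 N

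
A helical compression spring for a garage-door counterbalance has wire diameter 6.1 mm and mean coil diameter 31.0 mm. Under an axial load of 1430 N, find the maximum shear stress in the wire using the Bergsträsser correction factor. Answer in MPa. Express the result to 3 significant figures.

641 MPa

Spring index C = D/d = 31.0/6.1 = 5.0820
K_B = (4C+2)/(4C−3) = 22.328/17.328 = 1.2886
τ₀ = 8FD/(πd³) = 8·1430·31.0/(π·6.1³) = 354640/713.08 = 497.33 MPa
τ_max = K·τ₀ = 1.2886 × 497.33 = 640.84 MPa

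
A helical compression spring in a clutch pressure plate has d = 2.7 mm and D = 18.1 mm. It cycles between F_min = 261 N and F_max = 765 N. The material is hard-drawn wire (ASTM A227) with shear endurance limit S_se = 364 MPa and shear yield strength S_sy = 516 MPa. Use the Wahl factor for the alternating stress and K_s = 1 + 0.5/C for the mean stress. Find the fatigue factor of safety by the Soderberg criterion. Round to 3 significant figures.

C = D/d = 18.1/2.7 = 6.7037; K_W = (4C−1)/(4C−4)+0.615/C = 1.2232; K_s = 1+0.5/C = 1.0746
F_a = (F_max−F_min)/2 = 252 N; F_m = (F_max+F_min)/2 = 513 N
τ_a = K_W·8F_aD/(πd³) = 1.2232 × 590.1 = 721.83 MPa
τ_m = K_s·8F_mD/(πd³) = 1.0746 × 1201.3 = 1290.9 MPa
Soderberg: 1/n_f = τ_a/S_se + τ_m/S_sy = 721.83/364 + 1290.9/516 = 1.98306 + 2.50170 = 4.4848
n_f = 1/4.4848 = 0.223

0.223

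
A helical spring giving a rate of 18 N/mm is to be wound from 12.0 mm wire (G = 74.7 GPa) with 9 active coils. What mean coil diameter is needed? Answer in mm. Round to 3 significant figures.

D = (Gd⁴/(8N_a·k))^(1/3) = (74.7×10³·12.0⁴/(8·9·18))^(1/3)
  = (1.1952e+06)^(1/3) = 106.1240 mm

106 mm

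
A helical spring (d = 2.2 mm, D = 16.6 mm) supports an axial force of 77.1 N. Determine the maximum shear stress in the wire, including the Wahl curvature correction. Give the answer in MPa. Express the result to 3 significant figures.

Spring index C = D/d = 16.6/2.2 = 7.5455
K_W = (4C−1)/(4C−4) + 0.615/C = 29.182/26.182 + 0.0815 = 1.1961
τ₀ = 8FD/(πd³) = 8·77.1·16.6/(π·2.2³) = 10238.9/33.452 = 306.08 MPa
τ_max = K·τ₀ = 1.1961 × 306.08 = 366.1 MPa

366 MPa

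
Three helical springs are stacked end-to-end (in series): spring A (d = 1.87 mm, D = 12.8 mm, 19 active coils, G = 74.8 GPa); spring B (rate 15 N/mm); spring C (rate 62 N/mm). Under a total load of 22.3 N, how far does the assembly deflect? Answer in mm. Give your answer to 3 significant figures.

k_A = Gd⁴/(8D³N_a) = (74.8×10³)(1.87⁴)/(8·12.8³·19) = 2.8694 N/mm
Series: 1/k_eq = 1/2.8694 + 1/15 + 1/62 = 0.4313; k_eq = 2.3186 N/mm
δ = F/k_eq = 22.3/2.3186 = 9.6179 mm

9.62 mm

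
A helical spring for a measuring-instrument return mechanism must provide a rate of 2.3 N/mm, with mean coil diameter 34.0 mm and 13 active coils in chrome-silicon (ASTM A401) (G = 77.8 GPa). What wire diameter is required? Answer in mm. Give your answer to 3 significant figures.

3.32 mm

d = (8D³N_a·k / G)^(1/4) = (8·34.0³·13·2.3 / (77.8×10³))^0.25
  = (120.84)^0.25 = 3.3155 mm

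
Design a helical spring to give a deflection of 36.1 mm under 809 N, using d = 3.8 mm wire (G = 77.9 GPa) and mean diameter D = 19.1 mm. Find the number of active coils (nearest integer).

Required rate k = F/δ = 809/36.1 = 22.41 N/mm
N_a = Gd⁴/(8D³k) = (77.9×10³ × 3.8⁴)/(8 × 19.1³ × 22.41)
    = 1.62432e+07 / 1.2492e+06 = 13 → 13 coils

13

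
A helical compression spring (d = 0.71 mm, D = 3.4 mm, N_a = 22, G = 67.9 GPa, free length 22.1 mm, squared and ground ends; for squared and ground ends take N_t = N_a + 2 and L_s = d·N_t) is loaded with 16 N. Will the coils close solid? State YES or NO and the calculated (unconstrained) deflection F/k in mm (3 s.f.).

YES, δ = 6.41 mm

k = Gd⁴/(8D³N_a) = (67.9×10³)(0.71⁴)/(8·3.4³·22) = 2.4943 N/mm
N_t = 24; L_s = 0.71·24 = 17.04 mm; δ_solid = L₀ − L_s = 22.1 − 17.04 = 5.06 mm
δ = F/k = 16/2.4943 = 6.4146 mm
δ ≥ δ_solid → spring goes solid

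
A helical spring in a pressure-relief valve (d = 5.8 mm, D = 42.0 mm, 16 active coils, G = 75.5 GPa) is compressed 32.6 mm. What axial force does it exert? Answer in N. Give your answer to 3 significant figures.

k = Gd⁴/(8D³N_a) = (75.5×10³)(5.8⁴)/(8·42.0³·16) = 9.0095 N/mm
F = k·δ = 9.0095 × 32.6 = 293.71 N

294 N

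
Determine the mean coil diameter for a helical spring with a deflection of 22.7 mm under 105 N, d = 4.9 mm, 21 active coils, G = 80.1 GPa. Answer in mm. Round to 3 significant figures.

39.0 mm

Required rate k = F/δ = 105/22.7 = 4.6256 N/mm
D = (Gd⁴/(8N_a·k))^(1/3) = (80.1×10³·4.9⁴/(8·21·4.6256))^(1/3)
  = (59421.6)^(1/3) = 39.0225 mm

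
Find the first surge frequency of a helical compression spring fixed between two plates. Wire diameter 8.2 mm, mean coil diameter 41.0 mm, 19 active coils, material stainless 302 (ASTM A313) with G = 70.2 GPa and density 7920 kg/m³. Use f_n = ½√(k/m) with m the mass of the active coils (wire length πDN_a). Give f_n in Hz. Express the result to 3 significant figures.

k = Gd⁴/(8D³N_a) = (70.2×10³)(8.2⁴)/(8·41.0³·19) = 30.297 N/mm = 30297 N/m
Wire length L = πDN_a = π·41.0·19 = 2447.3 mm
m = ρ·(πd²/4)·L = 7920 × 52.81×10⁻⁶ m² × 2.4473 m = 1.0236 kg
f_n = ½√(k/m) = 0.5·√(30297/1.0236) = 0.5·√(29598) = 86.021 Hz

86.0 Hz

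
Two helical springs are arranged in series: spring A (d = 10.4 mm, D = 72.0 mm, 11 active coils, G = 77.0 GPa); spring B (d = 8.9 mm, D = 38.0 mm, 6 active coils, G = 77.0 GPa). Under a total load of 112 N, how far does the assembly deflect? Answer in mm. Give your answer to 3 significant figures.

4.69 mm

k_A = Gd⁴/(8D³N_a) = (77.0×10³)(10.4⁴)/(8·72.0³·11) = 27.425 N/mm
k_B = Gd⁴/(8D³N_a) = (77.0×10³)(8.9⁴)/(8·38.0³·6) = 183.43 N/mm
Series: 1/k_eq = 1/27.425 + 1/183.43 = 0.041915; k_eq = 23.858 N/mm
δ = F/k_eq = 112/23.858 = 4.6945 mm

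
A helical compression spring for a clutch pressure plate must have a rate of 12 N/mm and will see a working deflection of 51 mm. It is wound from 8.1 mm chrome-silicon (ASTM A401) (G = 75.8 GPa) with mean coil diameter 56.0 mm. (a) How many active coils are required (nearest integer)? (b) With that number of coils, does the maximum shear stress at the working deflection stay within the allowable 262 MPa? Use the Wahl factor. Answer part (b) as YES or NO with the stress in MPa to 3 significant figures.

N_a = Gd⁴/(8D³k) = (75.8×10³)(8.1⁴)/(8·56.0³·12) = 19.35 → N_a = 19
Actual rate k = Gd⁴/(8D³·19) = 12.224 N/mm
Working load F = kδ = 12.224·51 = 623.41 N
C = 56.0/8.1 = 6.9136; K_W = (4C−1)/(4C−4)+0.615/C = 1.2158
τ_max = K_W·8FD/(πd³) = 1.2158·167.28 = 203.38 MPa
τ_max ≤ 262 MPa → acceptable

(a) 19 coils; (b) YES, τ_max = 203 MPa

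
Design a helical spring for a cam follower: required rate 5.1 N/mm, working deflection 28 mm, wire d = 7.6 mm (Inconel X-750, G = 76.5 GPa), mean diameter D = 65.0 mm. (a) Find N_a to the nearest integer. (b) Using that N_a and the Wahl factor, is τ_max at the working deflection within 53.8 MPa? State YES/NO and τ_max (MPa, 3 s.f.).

N_a = Gd⁴/(8D³k) = (76.5×10³)(7.6⁴)/(8·65.0³·5.1) = 22.78 → N_a = 23
Actual rate k = Gd⁴/(8D³·23) = 5.0508 N/mm
Working load F = kδ = 5.0508·28 = 141.42 N
C = 65.0/7.6 = 8.5526; K_W = (4C−1)/(4C−4)+0.615/C = 1.1712
τ_max = K_W·8FD/(πd³) = 1.1712·53.325 = 62.454 MPa
τ_max > 53.8 MPa → exceeds allowable

(a) 23 coils; (b) NO, τ_max = 62.5 MPa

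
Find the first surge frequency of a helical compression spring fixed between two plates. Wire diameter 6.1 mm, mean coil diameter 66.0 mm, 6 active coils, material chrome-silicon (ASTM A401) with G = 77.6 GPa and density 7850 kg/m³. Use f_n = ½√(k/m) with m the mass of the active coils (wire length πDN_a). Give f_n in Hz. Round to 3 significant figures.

82.6 Hz

k = Gd⁴/(8D³N_a) = (77.6×10³)(6.1⁴)/(8·66.0³·6) = 7.7859 N/mm = 7785.9 N/m
Wire length L = πDN_a = π·66.0·6 = 1244.1 mm
m = ρ·(πd²/4)·L = 7850 × 29.225×10⁻⁶ m² × 1.2441 m = 0.28541 kg
f_n = ½√(k/m) = 0.5·√(7785.9/0.28541) = 0.5·√(27280) = 82.583 Hz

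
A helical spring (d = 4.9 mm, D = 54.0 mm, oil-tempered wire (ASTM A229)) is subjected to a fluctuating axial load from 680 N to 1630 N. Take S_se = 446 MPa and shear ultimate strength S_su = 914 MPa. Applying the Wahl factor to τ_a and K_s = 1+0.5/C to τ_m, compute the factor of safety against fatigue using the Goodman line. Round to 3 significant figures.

C = D/d = 54.0/4.9 = 11.0204; K_W = (4C−1)/(4C−4)+0.615/C = 1.1307; K_s = 1+0.5/C = 1.0454
F_a = (F_max−F_min)/2 = 475 N; F_m = (F_max+F_min)/2 = 1155 N
τ_a = K_W·8F_aD/(πd³) = 1.1307 × 555.19 = 627.72 MPa
τ_m = K_s·8F_mD/(πd³) = 1.0454 × 1350 = 1411.2 MPa
Goodman: 1/n_f = τ_a/S_se + τ_m/S_su = 627.72/446 + 1411.2/914 = 1.40745 + 1.54402 = 2.9515
n_f = 1/2.9515 = 0.3388

0.339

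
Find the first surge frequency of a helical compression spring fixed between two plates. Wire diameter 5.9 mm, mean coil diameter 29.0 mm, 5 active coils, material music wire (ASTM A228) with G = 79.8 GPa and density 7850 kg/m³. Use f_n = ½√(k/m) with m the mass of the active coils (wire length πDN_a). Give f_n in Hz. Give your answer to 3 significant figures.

k = Gd⁴/(8D³N_a) = (79.8×10³)(5.9⁴)/(8·29.0³·5) = 99.119 N/mm = 99119 N/m
Wire length L = πDN_a = π·29.0·5 = 455.53 mm
m = ρ·(πd²/4)·L = 7850 × 27.34×10⁻⁶ m² × 0.45553 m = 0.097765 kg
f_n = ½√(k/m) = 0.5·√(99119/0.097765) = 0.5·√(1.0139e+06) = 503.45 Hz

503 Hz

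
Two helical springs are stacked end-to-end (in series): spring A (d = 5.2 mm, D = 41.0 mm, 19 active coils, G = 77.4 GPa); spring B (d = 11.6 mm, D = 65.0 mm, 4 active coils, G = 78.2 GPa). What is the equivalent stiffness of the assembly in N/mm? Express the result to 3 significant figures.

k_A = Gd⁴/(8D³N_a) = (77.4×10³)(5.2⁴)/(8·41.0³·19) = 5.4021 N/mm
k_B = Gd⁴/(8D³N_a) = (78.2×10³)(11.6⁴)/(8·65.0³·4) = 161.12 N/mm
Series: 1/k_eq = 1/5.4021 + 1/161.12 = 0.19132; k_eq = 5.2268 N/mm

5.23 N/mm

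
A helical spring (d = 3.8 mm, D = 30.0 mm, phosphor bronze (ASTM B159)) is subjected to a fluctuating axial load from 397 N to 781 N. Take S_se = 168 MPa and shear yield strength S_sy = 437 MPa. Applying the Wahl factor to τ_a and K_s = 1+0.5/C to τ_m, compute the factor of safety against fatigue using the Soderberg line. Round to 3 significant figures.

0.258

C = D/d = 30.0/3.8 = 7.8947; K_W = (4C−1)/(4C−4)+0.615/C = 1.1867; K_s = 1+0.5/C = 1.0633
F_a = (F_max−F_min)/2 = 192 N; F_m = (F_max+F_min)/2 = 589 N
τ_a = K_W·8F_aD/(πd³) = 1.1867 × 267.31 = 317.21 MPa
τ_m = K_s·8F_mD/(πd³) = 1.0633 × 820.02 = 871.96 MPa
Soderberg: 1/n_f = τ_a/S_se + τ_m/S_sy = 317.21/168 + 871.96/437 = 1.88815 + 1.99533 = 3.8835
n_f = 1/3.8835 = 0.2575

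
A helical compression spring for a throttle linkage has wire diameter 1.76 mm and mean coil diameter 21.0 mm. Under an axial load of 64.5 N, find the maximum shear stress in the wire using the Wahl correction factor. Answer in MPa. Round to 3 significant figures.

Spring index C = D/d = 21.0/1.76 = 11.9318
K_W = (4C−1)/(4C−4) + 0.615/C = 46.727/43.727 + 0.0515 = 1.1201
τ₀ = 8FD/(πd³) = 8·64.5·21.0/(π·1.76³) = 10836/17.127 = 632.68 MPa
τ_max = K·τ₀ = 1.1201 × 632.68 = 708.69 MPa

709 MPa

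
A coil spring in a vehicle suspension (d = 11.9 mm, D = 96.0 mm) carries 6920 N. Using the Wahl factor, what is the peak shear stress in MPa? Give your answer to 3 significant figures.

Spring index C = D/d = 96.0/11.9 = 8.0672
K_W = (4C−1)/(4C−4) + 0.615/C = 31.269/28.269 + 0.0762 = 1.1824
τ₀ = 8FD/(πd³) = 8·6920·96.0/(π·11.9³) = 5.31456e+06/5294.1 = 1003.9 MPa
τ_max = K·τ₀ = 1.1824 × 1003.9 = 1186.9 MPa

1190 MPa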